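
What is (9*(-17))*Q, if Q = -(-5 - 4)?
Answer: -1377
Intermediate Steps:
Q = 9 (Q = -1*(-9) = 9)
(9*(-17))*Q = (9*(-17))*9 = -153*9 = -1377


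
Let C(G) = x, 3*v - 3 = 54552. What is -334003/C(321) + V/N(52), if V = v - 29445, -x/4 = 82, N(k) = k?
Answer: 3418719/4264 ≈ 801.76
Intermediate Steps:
v = 18185 (v = 1 + (⅓)*54552 = 1 + 18184 = 18185)
x = -328 (x = -4*82 = -328)
C(G) = -328
V = -11260 (V = 18185 - 29445 = -11260)
-334003/C(321) + V/N(52) = -334003/(-328) - 11260/52 = -334003*(-1/328) - 11260*1/52 = 334003/328 - 2815/13 = 3418719/4264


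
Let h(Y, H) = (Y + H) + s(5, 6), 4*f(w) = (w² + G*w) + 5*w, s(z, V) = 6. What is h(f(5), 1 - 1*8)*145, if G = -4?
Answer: 1885/2 ≈ 942.50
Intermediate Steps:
f(w) = w/4 + w²/4 (f(w) = ((w² - 4*w) + 5*w)/4 = (w + w²)/4 = w/4 + w²/4)
h(Y, H) = 6 + H + Y (h(Y, H) = (Y + H) + 6 = (H + Y) + 6 = 6 + H + Y)
h(f(5), 1 - 1*8)*145 = (6 + (1 - 1*8) + (¼)*5*(1 + 5))*145 = (6 + (1 - 8) + (¼)*5*6)*145 = (6 - 7 + 15/2)*145 = (13/2)*145 = 1885/2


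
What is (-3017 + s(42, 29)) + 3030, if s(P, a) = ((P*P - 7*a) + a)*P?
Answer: 66793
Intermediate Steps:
s(P, a) = P*(P² - 6*a) (s(P, a) = ((P² - 7*a) + a)*P = (P² - 6*a)*P = P*(P² - 6*a))
(-3017 + s(42, 29)) + 3030 = (-3017 + 42*(42² - 6*29)) + 3030 = (-3017 + 42*(1764 - 174)) + 3030 = (-3017 + 42*1590) + 3030 = (-3017 + 66780) + 3030 = 63763 + 3030 = 66793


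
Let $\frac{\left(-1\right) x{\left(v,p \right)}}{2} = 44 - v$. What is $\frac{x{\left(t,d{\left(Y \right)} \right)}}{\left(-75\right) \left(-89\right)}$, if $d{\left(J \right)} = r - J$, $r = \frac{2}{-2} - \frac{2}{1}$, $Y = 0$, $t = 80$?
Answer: $\frac{24}{2225} \approx 0.010787$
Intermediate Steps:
$r = -3$ ($r = 2 \left(- \frac{1}{2}\right) - 2 = -1 - 2 = -3$)
$d{\left(J \right)} = -3 - J$
$x{\left(v,p \right)} = -88 + 2 v$ ($x{\left(v,p \right)} = - 2 \left(44 - v\right) = -88 + 2 v$)
$\frac{x{\left(t,d{\left(Y \right)} \right)}}{\left(-75\right) \left(-89\right)} = \frac{-88 + 2 \cdot 80}{\left(-75\right) \left(-89\right)} = \frac{-88 + 160}{6675} = 72 \cdot \frac{1}{6675} = \frac{24}{2225}$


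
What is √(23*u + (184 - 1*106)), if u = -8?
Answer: I*√106 ≈ 10.296*I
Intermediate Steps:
√(23*u + (184 - 1*106)) = √(23*(-8) + (184 - 1*106)) = √(-184 + (184 - 106)) = √(-184 + 78) = √(-106) = I*√106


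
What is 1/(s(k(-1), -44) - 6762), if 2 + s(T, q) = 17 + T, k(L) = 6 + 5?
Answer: -1/6736 ≈ -0.00014846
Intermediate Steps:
k(L) = 11
s(T, q) = 15 + T (s(T, q) = -2 + (17 + T) = 15 + T)
1/(s(k(-1), -44) - 6762) = 1/((15 + 11) - 6762) = 1/(26 - 6762) = 1/(-6736) = -1/6736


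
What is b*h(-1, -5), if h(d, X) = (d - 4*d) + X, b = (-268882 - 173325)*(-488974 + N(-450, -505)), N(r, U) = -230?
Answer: -432658866456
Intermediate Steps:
b = 216329433228 (b = (-268882 - 173325)*(-488974 - 230) = -442207*(-489204) = 216329433228)
h(d, X) = X - 3*d (h(d, X) = -3*d + X = X - 3*d)
b*h(-1, -5) = 216329433228*(-5 - 3*(-1)) = 216329433228*(-5 + 3) = 216329433228*(-2) = -432658866456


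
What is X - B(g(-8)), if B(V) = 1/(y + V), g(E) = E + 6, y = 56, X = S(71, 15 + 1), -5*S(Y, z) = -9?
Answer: 481/270 ≈ 1.7815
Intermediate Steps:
S(Y, z) = 9/5 (S(Y, z) = -1/5*(-9) = 9/5)
X = 9/5 ≈ 1.8000
g(E) = 6 + E
B(V) = 1/(56 + V)
X - B(g(-8)) = 9/5 - 1/(56 + (6 - 8)) = 9/5 - 1/(56 - 2) = 9/5 - 1/54 = 481/270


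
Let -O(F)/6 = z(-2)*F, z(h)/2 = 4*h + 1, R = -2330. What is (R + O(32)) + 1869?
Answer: 2227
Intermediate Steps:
z(h) = 2 + 8*h (z(h) = 2*(4*h + 1) = 2*(1 + 4*h) = 2 + 8*h)
O(F) = 84*F (O(F) = -6*(2 + 8*(-2))*F = -6*(2 - 16)*F = -(-84)*F = 84*F)
(R + O(32)) + 1869 = (-2330 + 84*32) + 1869 = (-2330 + 2688) + 1869 = 358 + 1869 = 2227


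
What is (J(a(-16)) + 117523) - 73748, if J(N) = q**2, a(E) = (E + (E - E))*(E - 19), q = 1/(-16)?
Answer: 11206401/256 ≈ 43775.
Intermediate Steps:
q = -1/16 ≈ -0.062500
a(E) = E*(-19 + E) (a(E) = (E + 0)*(-19 + E) = E*(-19 + E))
J(N) = 1/256 (J(N) = (-1/16)**2 = 1/256)
(J(a(-16)) + 117523) - 73748 = (1/256 + 117523) - 73748 = 30085889/256 - 73748 = 11206401/256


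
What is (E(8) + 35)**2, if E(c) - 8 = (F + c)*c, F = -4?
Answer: 5625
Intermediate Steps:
E(c) = 8 + c*(-4 + c) (E(c) = 8 + (-4 + c)*c = 8 + c*(-4 + c))
(E(8) + 35)**2 = ((8 + 8**2 - 4*8) + 35)**2 = ((8 + 64 - 32) + 35)**2 = (40 + 35)**2 = 75**2 = 5625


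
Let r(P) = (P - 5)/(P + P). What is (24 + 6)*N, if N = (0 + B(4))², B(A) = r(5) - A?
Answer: 480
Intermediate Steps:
r(P) = (-5 + P)/(2*P) (r(P) = (-5 + P)/((2*P)) = (-5 + P)*(1/(2*P)) = (-5 + P)/(2*P))
B(A) = -A (B(A) = (½)*(-5 + 5)/5 - A = (½)*(⅕)*0 - A = 0 - A = -A)
N = 16 (N = (0 - 1*4)² = (0 - 4)² = (-4)² = 16)
(24 + 6)*N = (24 + 6)*16 = 30*16 = 480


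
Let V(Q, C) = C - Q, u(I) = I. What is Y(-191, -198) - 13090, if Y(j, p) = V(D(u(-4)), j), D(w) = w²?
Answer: -13297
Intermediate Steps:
Y(j, p) = -16 + j (Y(j, p) = j - 1*(-4)² = j - 1*16 = j - 16 = -16 + j)
Y(-191, -198) - 13090 = (-16 - 191) - 13090 = -207 - 13090 = -13297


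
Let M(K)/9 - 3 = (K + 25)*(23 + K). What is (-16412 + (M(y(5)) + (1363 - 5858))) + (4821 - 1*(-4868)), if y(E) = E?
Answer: -3631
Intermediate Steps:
M(K) = 27 + 9*(23 + K)*(25 + K) (M(K) = 27 + 9*((K + 25)*(23 + K)) = 27 + 9*((25 + K)*(23 + K)) = 27 + 9*((23 + K)*(25 + K)) = 27 + 9*(23 + K)*(25 + K))
(-16412 + (M(y(5)) + (1363 - 5858))) + (4821 - 1*(-4868)) = (-16412 + ((5202 + 9*5**2 + 432*5) + (1363 - 5858))) + (4821 - 1*(-4868)) = (-16412 + ((5202 + 9*25 + 2160) - 4495)) + (4821 + 4868) = (-16412 + ((5202 + 225 + 2160) - 4495)) + 9689 = (-16412 + (7587 - 4495)) + 9689 = (-16412 + 3092) + 9689 = -13320 + 9689 = -3631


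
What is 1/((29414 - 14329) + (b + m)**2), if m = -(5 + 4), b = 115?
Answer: 1/26321 ≈ 3.7992e-5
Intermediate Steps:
m = -9 (m = -1*9 = -9)
1/((29414 - 14329) + (b + m)**2) = 1/((29414 - 14329) + (115 - 9)**2) = 1/(15085 + 106**2) = 1/(15085 + 11236) = 1/26321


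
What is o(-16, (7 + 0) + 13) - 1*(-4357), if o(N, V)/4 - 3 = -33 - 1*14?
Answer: 4181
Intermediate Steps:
o(N, V) = -176 (o(N, V) = 12 + 4*(-33 - 1*14) = 12 + 4*(-33 - 14) = 12 + 4*(-47) = 12 - 188 = -176)
o(-16, (7 + 0) + 13) - 1*(-4357) = -176 - 1*(-4357) = -176 + 4357 = 4181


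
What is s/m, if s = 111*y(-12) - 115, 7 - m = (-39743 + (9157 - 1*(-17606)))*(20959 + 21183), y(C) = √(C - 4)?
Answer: -115/547003167 + 148*I/182334389 ≈ -2.1024e-7 + 8.117e-7*I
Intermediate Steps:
y(C) = √(-4 + C)
m = 547003167 (m = 7 - (-39743 + (9157 - 1*(-17606)))*(20959 + 21183) = 7 - (-39743 + (9157 + 17606))*42142 = 7 - (-39743 + 26763)*42142 = 7 - (-12980)*42142 = 7 - 1*(-547003160) = 7 + 547003160 = 547003167)
s = -115 + 444*I (s = 111*√(-4 - 12) - 115 = 111*√(-16) - 115 = 111*(4*I) - 115 = 444*I - 115 = -115 + 444*I ≈ -115.0 + 444.0*I)
s/m = (-115 + 444*I)/547003167 = (-115 + 444*I)*(1/547003167) = -115/547003167 + 148*I/182334389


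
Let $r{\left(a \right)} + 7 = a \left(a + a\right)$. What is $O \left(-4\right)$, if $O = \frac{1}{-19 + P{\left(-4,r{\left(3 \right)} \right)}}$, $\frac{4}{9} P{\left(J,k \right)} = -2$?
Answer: $\frac{8}{47} \approx 0.17021$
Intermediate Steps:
$r{\left(a \right)} = -7 + 2 a^{2}$ ($r{\left(a \right)} = -7 + a \left(a + a\right) = -7 + a 2 a = -7 + 2 a^{2}$)
$P{\left(J,k \right)} = - \frac{9}{2}$ ($P{\left(J,k \right)} = \frac{9}{4} \left(-2\right) = - \frac{9}{2}$)
$O = - \frac{2}{47}$ ($O = \frac{1}{-19 - \frac{9}{2}} = \frac{1}{- \frac{47}{2}} = - \frac{2}{47} \approx -0.042553$)
$O \left(-4\right) = \left(- \frac{2}{47}\right) \left(-4\right) = \frac{8}{47}$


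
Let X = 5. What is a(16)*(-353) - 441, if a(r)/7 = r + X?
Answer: -52332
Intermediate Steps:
a(r) = 35 + 7*r (a(r) = 7*(r + 5) = 7*(5 + r) = 35 + 7*r)
a(16)*(-353) - 441 = (35 + 7*16)*(-353) - 441 = (35 + 112)*(-353) - 441 = 147*(-353) - 441 = -51891 - 441 = -52332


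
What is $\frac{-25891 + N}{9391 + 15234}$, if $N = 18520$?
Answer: $- \frac{7371}{24625} \approx -0.29933$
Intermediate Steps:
$\frac{-25891 + N}{9391 + 15234} = \frac{-25891 + 18520}{9391 + 15234} = - \frac{7371}{24625}$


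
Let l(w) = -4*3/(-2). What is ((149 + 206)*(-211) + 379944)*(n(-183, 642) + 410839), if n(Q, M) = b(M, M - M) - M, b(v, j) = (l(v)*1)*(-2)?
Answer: 125122422215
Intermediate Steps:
l(w) = 6 (l(w) = -12*(-½) = 6)
b(v, j) = -12 (b(v, j) = (6*1)*(-2) = 6*(-2) = -12)
n(Q, M) = -12 - M
((149 + 206)*(-211) + 379944)*(n(-183, 642) + 410839) = ((149 + 206)*(-211) + 379944)*((-12 - 1*642) + 410839) = (355*(-211) + 379944)*((-12 - 642) + 410839) = (-74905 + 379944)*(-654 + 410839) = 305039*410185 = 125122422215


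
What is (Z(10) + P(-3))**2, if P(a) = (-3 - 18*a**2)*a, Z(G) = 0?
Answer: 245025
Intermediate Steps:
P(a) = a*(-3 - 18*a**2) (P(a) = (-3 - 18*a**2)*a = a*(-3 - 18*a**2))
(Z(10) + P(-3))**2 = (0 + (-18*(-3)**3 - 3*(-3)))**2 = (0 + (-18*(-27) + 9))**2 = (0 + (486 + 9))**2 = (0 + 495)**2 = 495**2 = 245025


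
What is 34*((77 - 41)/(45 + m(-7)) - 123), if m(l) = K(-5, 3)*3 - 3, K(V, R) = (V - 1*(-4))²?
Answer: -20774/5 ≈ -4154.8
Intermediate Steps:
K(V, R) = (4 + V)² (K(V, R) = (V + 4)² = (4 + V)²)
m(l) = 0 (m(l) = (4 - 5)²*3 - 3 = (-1)²*3 - 3 = 1*3 - 3 = 3 - 3 = 0)
34*((77 - 41)/(45 + m(-7)) - 123) = 34*((77 - 41)/(45 + 0) - 123) = 34*(36/45 - 123) = 34*(36*(1/45) - 123) = 34*(⅘ - 123) = 34*(-611/5) = -20774/5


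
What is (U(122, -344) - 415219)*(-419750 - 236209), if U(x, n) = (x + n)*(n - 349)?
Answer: 171449971707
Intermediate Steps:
U(x, n) = (-349 + n)*(n + x) (U(x, n) = (n + x)*(-349 + n) = (-349 + n)*(n + x))
(U(122, -344) - 415219)*(-419750 - 236209) = (((-344)**2 - 349*(-344) - 349*122 - 344*122) - 415219)*(-419750 - 236209) = ((118336 + 120056 - 42578 - 41968) - 415219)*(-655959) = (153846 - 415219)*(-655959) = -261373*(-655959) = 171449971707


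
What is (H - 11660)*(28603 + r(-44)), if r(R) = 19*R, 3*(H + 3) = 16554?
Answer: -170628215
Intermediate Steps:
H = 5515 (H = -3 + (⅓)*16554 = -3 + 5518 = 5515)
(H - 11660)*(28603 + r(-44)) = (5515 - 11660)*(28603 + 19*(-44)) = -6145*(28603 - 836) = -6145*27767 = -170628215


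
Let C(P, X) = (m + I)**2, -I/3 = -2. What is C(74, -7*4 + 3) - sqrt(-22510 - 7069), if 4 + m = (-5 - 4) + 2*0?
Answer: 49 - I*sqrt(29579) ≈ 49.0 - 171.99*I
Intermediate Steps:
I = 6 (I = -3*(-2) = 6)
m = -13 (m = -4 + ((-5 - 4) + 2*0) = -4 + (-9 + 0) = -4 - 9 = -13)
C(P, X) = 49 (C(P, X) = (-13 + 6)**2 = (-7)**2 = 49)
C(74, -7*4 + 3) - sqrt(-22510 - 7069) = 49 - sqrt(-22510 - 7069) = 49 - sqrt(-29579) = 49 - I*sqrt(29579)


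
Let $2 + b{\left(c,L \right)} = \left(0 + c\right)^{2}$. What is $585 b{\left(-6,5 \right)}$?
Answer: $19890$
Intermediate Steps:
$b{\left(c,L \right)} = -2 + c^{2}$ ($b{\left(c,L \right)} = -2 + \left(0 + c\right)^{2} = -2 + c^{2}$)
$585 b{\left(-6,5 \right)} = 585 \left(-2 + \left(-6\right)^{2}\right) = 585 \left(-2 + 36\right) = 585 \cdot 34 = 19890$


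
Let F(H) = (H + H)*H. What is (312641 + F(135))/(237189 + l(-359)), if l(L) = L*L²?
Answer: -349091/46031090 ≈ -0.0075838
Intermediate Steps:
F(H) = 2*H² (F(H) = (2*H)*H = 2*H²)
l(L) = L³
(312641 + F(135))/(237189 + l(-359)) = (312641 + 2*135²)/(237189 + (-359)³) = (312641 + 2*18225)/(237189 - 46268279) = (312641 + 36450)/(-46031090) = 349091*(-1/46031090) = -349091/46031090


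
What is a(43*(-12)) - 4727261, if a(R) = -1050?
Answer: -4728311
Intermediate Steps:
a(43*(-12)) - 4727261 = -1050 - 4727261 = -4728311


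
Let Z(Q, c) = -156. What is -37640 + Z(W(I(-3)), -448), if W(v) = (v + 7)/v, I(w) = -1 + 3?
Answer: -37796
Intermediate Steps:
I(w) = 2
W(v) = (7 + v)/v
-37640 + Z(W(I(-3)), -448) = -37640 - 156 = -37796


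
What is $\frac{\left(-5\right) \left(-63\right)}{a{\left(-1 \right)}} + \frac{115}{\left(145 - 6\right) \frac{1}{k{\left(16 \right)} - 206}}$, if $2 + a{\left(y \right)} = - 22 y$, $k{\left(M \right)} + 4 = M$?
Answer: $- \frac{80483}{556} \approx -144.75$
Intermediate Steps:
$k{\left(M \right)} = -4 + M$
$a{\left(y \right)} = -2 - 22 y$
$\frac{\left(-5\right) \left(-63\right)}{a{\left(-1 \right)}} + \frac{115}{\left(145 - 6\right) \frac{1}{k{\left(16 \right)} - 206}} = \frac{\left(-5\right) \left(-63\right)}{-2 - -22} + \frac{115}{\left(145 - 6\right) \frac{1}{\left(-4 + 16\right) - 206}} = \frac{315}{-2 + 22} + \frac{115}{139 \frac{1}{12 - 206}} = \frac{315}{20} + \frac{115}{139 \frac{1}{-194}} = 315 \cdot \frac{1}{20} + \frac{115}{139 \left(- \frac{1}{194}\right)} = \frac{63}{4} + \frac{115}{- \frac{139}{194}} = \frac{63}{4} + 115 \left(- \frac{194}{139}\right) = \frac{63}{4} - \frac{22310}{139} = - \frac{80483}{556}$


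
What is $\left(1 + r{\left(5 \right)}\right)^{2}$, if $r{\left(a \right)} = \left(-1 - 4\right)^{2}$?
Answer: $676$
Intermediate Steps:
$r{\left(a \right)} = 25$ ($r{\left(a \right)} = \left(-5\right)^{2} = 25$)
$\left(1 + r{\left(5 \right)}\right)^{2} = \left(1 + 25\right)^{2} = 26^{2} = 676$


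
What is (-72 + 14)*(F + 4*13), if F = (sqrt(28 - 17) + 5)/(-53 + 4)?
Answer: -147494/49 + 58*sqrt(11)/49 ≈ -3006.2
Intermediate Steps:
F = -5/49 - sqrt(11)/49 (F = (sqrt(11) + 5)/(-49) = (5 + sqrt(11))*(-1/49) = -5/49 - sqrt(11)/49 ≈ -0.16973)
(-72 + 14)*(F + 4*13) = (-72 + 14)*((-5/49 - sqrt(11)/49) + 4*13) = -58*((-5/49 - sqrt(11)/49) + 52) = -58*(2543/49 - sqrt(11)/49) = -147494/49 + 58*sqrt(11)/49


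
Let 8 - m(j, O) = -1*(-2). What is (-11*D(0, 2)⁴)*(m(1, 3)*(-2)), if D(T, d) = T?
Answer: 0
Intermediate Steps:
m(j, O) = 6 (m(j, O) = 8 - (-1)*(-2) = 8 - 1*2 = 8 - 2 = 6)
(-11*D(0, 2)⁴)*(m(1, 3)*(-2)) = (-11*0⁴)*(6*(-2)) = -11*0*(-12) = 0*(-12) = 0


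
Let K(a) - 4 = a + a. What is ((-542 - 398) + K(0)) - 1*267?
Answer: -1203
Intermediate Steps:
K(a) = 4 + 2*a (K(a) = 4 + (a + a) = 4 + 2*a)
((-542 - 398) + K(0)) - 1*267 = ((-542 - 398) + (4 + 2*0)) - 1*267 = (-940 + (4 + 0)) - 267 = (-940 + 4) - 267 = -936 - 267 = -1203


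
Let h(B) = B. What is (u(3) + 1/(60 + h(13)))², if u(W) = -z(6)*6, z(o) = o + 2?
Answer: 12271009/5329 ≈ 2302.7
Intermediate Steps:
z(o) = 2 + o
u(W) = -48 (u(W) = -(2 + 6)*6 = -1*8*6 = -8*6 = -48)
(u(3) + 1/(60 + h(13)))² = (-48 + 1/(60 + 13))² = (-48 + 1/73)² = (-3503/73)² = 12271009/5329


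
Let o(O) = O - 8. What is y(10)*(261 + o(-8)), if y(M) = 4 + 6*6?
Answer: 9800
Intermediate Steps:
o(O) = -8 + O
y(M) = 40 (y(M) = 4 + 36 = 40)
y(10)*(261 + o(-8)) = 40*(261 + (-8 - 8)) = 40*(261 - 16) = 40*245 = 9800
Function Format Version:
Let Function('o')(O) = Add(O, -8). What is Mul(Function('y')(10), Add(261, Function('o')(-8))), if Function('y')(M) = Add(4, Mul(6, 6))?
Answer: 9800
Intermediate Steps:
Function('o')(O) = Add(-8, O)
Function('y')(M) = 40 (Function('y')(M) = Add(4, 36) = 40)
Mul(Function('y')(10), Add(261, Function('o')(-8))) = Mul(40, Add(261, Add(-8, -8))) = Mul(40, Add(261, -16)) = Mul(40, 245) = 9800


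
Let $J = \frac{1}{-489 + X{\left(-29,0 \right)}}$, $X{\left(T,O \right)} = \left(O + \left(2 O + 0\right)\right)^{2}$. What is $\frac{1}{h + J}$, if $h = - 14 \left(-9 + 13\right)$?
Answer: $- \frac{489}{27385} \approx -0.017856$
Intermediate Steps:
$h = -56$ ($h = \left(-14\right) 4 = -56$)
$X{\left(T,O \right)} = 9 O^{2}$ ($X{\left(T,O \right)} = \left(O + 2 O\right)^{2} = \left(3 O\right)^{2} = 9 O^{2}$)
$J = - \frac{1}{489}$ ($J = \frac{1}{-489 + 9 \cdot 0^{2}} = \frac{1}{-489 + 9 \cdot 0} = \frac{1}{-489 + 0} = \frac{1}{-489} = - \frac{1}{489} \approx -0.002045$)
$\frac{1}{h + J} = \frac{1}{-56 - \frac{1}{489}} = \frac{1}{- \frac{27385}{489}} = - \frac{489}{27385}$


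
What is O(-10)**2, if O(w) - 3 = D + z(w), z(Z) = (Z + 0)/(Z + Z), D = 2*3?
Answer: 361/4 ≈ 90.250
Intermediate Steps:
D = 6
z(Z) = 1/2 (z(Z) = Z/((2*Z)) = Z*(1/(2*Z)) = 1/2)
O(w) = 19/2 (O(w) = 3 + (6 + 1/2) = 3 + 13/2 = 19/2)
O(-10)**2 = (19/2)**2 = 361/4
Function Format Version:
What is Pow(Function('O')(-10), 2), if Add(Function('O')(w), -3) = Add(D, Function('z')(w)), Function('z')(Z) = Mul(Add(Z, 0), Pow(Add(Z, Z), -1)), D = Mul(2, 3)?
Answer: Rational(361, 4) ≈ 90.250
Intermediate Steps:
D = 6
Function('z')(Z) = Rational(1, 2) (Function('z')(Z) = Mul(Z, Pow(Mul(2, Z), -1)) = Mul(Z, Mul(Rational(1, 2), Pow(Z, -1))) = Rational(1, 2))
Function('O')(w) = Rational(19, 2) (Function('O')(w) = Add(3, Add(6, Rational(1, 2))) = Add(3, Rational(13, 2)) = Rational(19, 2))
Pow(Function('O')(-10), 2) = Pow(Rational(19, 2), 2) = Rational(361, 4)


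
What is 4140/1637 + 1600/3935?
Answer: 3782020/1288319 ≈ 2.9356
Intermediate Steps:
4140/1637 + 1600/3935 = 4140*(1/1637) + 1600*(1/3935) = 4140/1637 + 320/787 = 3782020/1288319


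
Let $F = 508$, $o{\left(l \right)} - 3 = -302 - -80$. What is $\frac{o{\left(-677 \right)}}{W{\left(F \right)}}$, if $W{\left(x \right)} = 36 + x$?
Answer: $- \frac{219}{544} \approx -0.40257$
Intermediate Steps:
$o{\left(l \right)} = -219$ ($o{\left(l \right)} = 3 - 222 = -219$)
$\frac{o{\left(-677 \right)}}{W{\left(F \right)}} = - \frac{219}{36 + 508} = - \frac{219}{544}$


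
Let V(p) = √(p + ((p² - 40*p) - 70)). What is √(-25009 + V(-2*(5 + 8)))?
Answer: √(-25009 + 18*√5) ≈ 158.02*I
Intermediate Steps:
V(p) = √(-70 + p² - 39*p) (V(p) = √(p + (-70 + p² - 40*p)) = √(-70 + p² - 39*p))
√(-25009 + V(-2*(5 + 8))) = √(-25009 + √(-70 + (-2*(5 + 8))² - (-78)*(5 + 8))) = √(-25009 + √(-70 + (-2*13)² - (-78)*13)) = √(-25009 + √(-70 + (-26)² - 39*(-26))) = √(-25009 + √(-70 + 676 + 1014)) = √(-25009 + √1620) = √(-25009 + 18*√5)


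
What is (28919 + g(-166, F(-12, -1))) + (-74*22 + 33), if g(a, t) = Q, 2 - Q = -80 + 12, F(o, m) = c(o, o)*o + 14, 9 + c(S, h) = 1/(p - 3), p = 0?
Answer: 27394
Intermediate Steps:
c(S, h) = -28/3 (c(S, h) = -9 + 1/(0 - 3) = -9 + 1/(-3) = -9 - ⅓ = -28/3)
F(o, m) = 14 - 28*o/3 (F(o, m) = -28*o/3 + 14 = 14 - 28*o/3)
Q = 70 (Q = 2 - (-80 + 12) = 2 - 1*(-68) = 2 + 68 = 70)
g(a, t) = 70
(28919 + g(-166, F(-12, -1))) + (-74*22 + 33) = (28919 + 70) + (-74*22 + 33) = 28989 + (-1628 + 33) = 28989 - 1595 = 27394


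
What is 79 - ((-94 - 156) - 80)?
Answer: 409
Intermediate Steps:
79 - ((-94 - 156) - 80) = 79 - (-250 - 80) = 79 - 1*(-330) = 79 + 330 = 409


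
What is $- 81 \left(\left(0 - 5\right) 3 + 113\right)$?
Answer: $-7938$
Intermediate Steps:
$- 81 \left(\left(0 - 5\right) 3 + 113\right) = - 81 \left(\left(-5\right) 3 + 113\right) = - 81 \left(-15 + 113\right) = \left(-81\right) 98 = -7938$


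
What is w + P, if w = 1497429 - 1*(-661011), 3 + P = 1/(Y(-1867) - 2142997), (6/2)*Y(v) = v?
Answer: 13880601848943/6430858 ≈ 2.1584e+6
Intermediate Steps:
Y(v) = v/3
P = -19292577/6430858 (P = -3 + 1/((1/3)*(-1867) - 2142997) = -3 + 1/(-1867/3 - 2142997) = -3 + 1/(-6430858/3) = -3 - 3/6430858 = -19292577/6430858 ≈ -3.0000)
w = 2158440 (w = 1497429 + 661011 = 2158440)
w + P = 2158440 - 19292577/6430858 = 13880601848943/6430858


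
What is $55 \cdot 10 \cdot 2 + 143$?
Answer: $1243$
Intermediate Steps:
$55 \cdot 10 \cdot 2 + 143 = 55 \cdot 20 + 143 = 1100 + 143 = 1243$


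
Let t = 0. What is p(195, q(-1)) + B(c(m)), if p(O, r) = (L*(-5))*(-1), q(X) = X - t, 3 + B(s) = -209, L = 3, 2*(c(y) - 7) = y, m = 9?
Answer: -197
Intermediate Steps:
c(y) = 7 + y/2
B(s) = -212 (B(s) = -3 - 209 = -212)
q(X) = X (q(X) = X - 1*0 = X + 0 = X)
p(O, r) = 15 (p(O, r) = (3*(-5))*(-1) = -15*(-1) = 15)
p(195, q(-1)) + B(c(m)) = 15 - 212 = -197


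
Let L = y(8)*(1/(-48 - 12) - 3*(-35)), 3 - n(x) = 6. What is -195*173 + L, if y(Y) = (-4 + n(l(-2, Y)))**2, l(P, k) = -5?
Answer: -1715449/60 ≈ -28591.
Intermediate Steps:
n(x) = -3 (n(x) = 3 - 1*6 = 3 - 6 = -3)
y(Y) = 49 (y(Y) = (-4 - 3)**2 = (-7)**2 = 49)
L = 308651/60 (L = 49*(1/(-48 - 12) - 3*(-35)) = 49*(1/(-60) + 105) = 49*(-1/60 + 105) = 49*(6299/60) = 308651/60 ≈ 5144.2)
-195*173 + L = -195*173 + 308651/60 = -33735 + 308651/60 = -1715449/60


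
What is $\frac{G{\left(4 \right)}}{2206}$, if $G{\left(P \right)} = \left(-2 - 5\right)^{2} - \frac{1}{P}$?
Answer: $\frac{195}{8824} \approx 0.022099$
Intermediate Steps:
$G{\left(P \right)} = 49 - \frac{1}{P}$ ($G{\left(P \right)} = \left(-7\right)^{2} - \frac{1}{P} = 49 - \frac{1}{P}$)
$\frac{G{\left(4 \right)}}{2206} = \frac{49 - \frac{1}{4}}{2206} = \left(49 - \frac{1}{4}\right) \frac{1}{2206} = \frac{195}{4} \cdot \frac{1}{2206} = \frac{195}{8824}$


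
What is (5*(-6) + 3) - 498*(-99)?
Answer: 49275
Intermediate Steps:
(5*(-6) + 3) - 498*(-99) = (-30 + 3) + 49302 = -27 + 49302 = 49275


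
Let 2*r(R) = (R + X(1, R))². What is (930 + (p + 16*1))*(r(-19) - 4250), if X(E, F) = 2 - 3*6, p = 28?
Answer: -3542925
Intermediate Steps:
X(E, F) = -16 (X(E, F) = 2 - 18 = -16)
r(R) = (-16 + R)²/2 (r(R) = (R - 16)²/2 = (-16 + R)²/2)
(930 + (p + 16*1))*(r(-19) - 4250) = (930 + (28 + 16*1))*((-16 - 19)²/2 - 4250) = (930 + (28 + 16))*((½)*(-35)² - 4250) = (930 + 44)*((½)*1225 - 4250) = 974*(1225/2 - 4250) = 974*(-7275/2) = -3542925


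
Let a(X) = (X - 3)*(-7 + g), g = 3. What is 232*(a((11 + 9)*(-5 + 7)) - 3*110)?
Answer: -110896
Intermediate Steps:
a(X) = 12 - 4*X (a(X) = (X - 3)*(-7 + 3) = (-3 + X)*(-4) = 12 - 4*X)
232*(a((11 + 9)*(-5 + 7)) - 3*110) = 232*((12 - 4*(11 + 9)*(-5 + 7)) - 3*110) = 232*((12 - 80*2) - 330) = 232*((12 - 4*40) - 330) = 232*((12 - 160) - 330) = 232*(-148 - 330) = 232*(-478) = -110896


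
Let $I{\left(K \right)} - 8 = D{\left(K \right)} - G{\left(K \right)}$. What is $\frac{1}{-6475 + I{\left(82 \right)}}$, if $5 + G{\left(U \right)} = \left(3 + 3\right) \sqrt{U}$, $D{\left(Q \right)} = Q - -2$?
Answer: $- \frac{1063}{6779322} + \frac{\sqrt{82}}{6779322} \approx -0.00015546$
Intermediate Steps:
$D{\left(Q \right)} = 2 + Q$ ($D{\left(Q \right)} = Q + 2 = 2 + Q$)
$G{\left(U \right)} = -5 + 6 \sqrt{U}$ ($G{\left(U \right)} = -5 + \left(3 + 3\right) \sqrt{U} = -5 + 6 \sqrt{U}$)
$I{\left(K \right)} = 15 + K - 6 \sqrt{K}$ ($I{\left(K \right)} = 8 - \left(-7 - K + 6 \sqrt{K}\right) = 8 + \left(7 + K - 6 \sqrt{K}\right) = 15 + K - 6 \sqrt{K}$)
$\frac{1}{-6475 + I{\left(82 \right)}} = \frac{1}{-6475 + \left(15 + 82 - 6 \sqrt{82}\right)} = \frac{1}{-6475 + \left(97 - 6 \sqrt{82}\right)} = \frac{1}{-6378 - 6 \sqrt{82}}$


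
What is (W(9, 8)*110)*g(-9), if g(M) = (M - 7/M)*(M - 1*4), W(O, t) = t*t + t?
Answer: 846560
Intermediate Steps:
W(O, t) = t + t² (W(O, t) = t² + t = t + t²)
g(M) = (-4 + M)*(M - 7/M) (g(M) = (M - 7/M)*(M - 4) = (M - 7/M)*(-4 + M) = (-4 + M)*(M - 7/M))
(W(9, 8)*110)*g(-9) = ((8*(1 + 8))*110)*(-7 + (-9)² - 4*(-9) + 28/(-9)) = ((8*9)*110)*(-7 + 81 + 36 + 28*(-⅑)) = (72*110)*(-7 + 81 + 36 - 28/9) = 7920*(962/9) = 846560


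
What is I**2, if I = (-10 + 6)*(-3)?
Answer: 144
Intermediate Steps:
I = 12 (I = -4*(-3) = 12)
I**2 = 12**2 = 144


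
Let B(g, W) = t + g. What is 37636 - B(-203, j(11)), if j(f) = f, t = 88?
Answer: 37751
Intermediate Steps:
B(g, W) = 88 + g
37636 - B(-203, j(11)) = 37636 - (88 - 203) = 37636 - 1*(-115) = 37636 + 115 = 37751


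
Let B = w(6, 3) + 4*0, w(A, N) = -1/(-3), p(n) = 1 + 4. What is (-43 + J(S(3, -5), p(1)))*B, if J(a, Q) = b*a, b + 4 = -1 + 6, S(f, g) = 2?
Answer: -41/3 ≈ -13.667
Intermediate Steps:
p(n) = 5
b = 1 (b = -4 + (-1 + 6) = -4 + 5 = 1)
w(A, N) = ⅓ (w(A, N) = -1*(-⅓) = ⅓)
J(a, Q) = a (J(a, Q) = 1*a = a)
B = ⅓ (B = ⅓ + 4*0 = ⅓ + 0 = ⅓ ≈ 0.33333)
(-43 + J(S(3, -5), p(1)))*B = (-43 + 2)*(⅓) = -41*⅓ = -41/3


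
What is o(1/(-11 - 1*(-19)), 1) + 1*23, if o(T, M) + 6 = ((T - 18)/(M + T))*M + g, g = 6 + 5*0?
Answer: 1164/229 ≈ 5.0830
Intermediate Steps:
g = 6 (g = 6 + 0 = 6)
o(T, M) = M*(-18 + T)/(M + T) (o(T, M) = -6 + (((T - 18)/(M + T))*M + 6) = -6 + (((-18 + T)/(M + T))*M + 6) = -6 + (M*(-18 + T)/(M + T) + 6) = -6 + (6 + M*(-18 + T)/(M + T)) = M*(-18 + T)/(M + T))
o(1/(-11 - 1*(-19)), 1) + 1*23 = 1*(-18 + 1/(-11 - 1*(-19)))/(1 + 1/(-11 - 1*(-19))) + 1*23 = 1*(-18 - 1/19/(-12))/(1 - 1/19/(-12)) + 23 = 1*(-18 - 1/12*(-1/19))/(1 - 1/12*(-1/19)) + 23 = 1*(-18 + 1/228)/(1 + 1/228) + 23 = 1*(-4103/228)/(229/228) + 23 = 1*(228/229)*(-4103/228) + 23 = -4103/229 + 23 = 1164/229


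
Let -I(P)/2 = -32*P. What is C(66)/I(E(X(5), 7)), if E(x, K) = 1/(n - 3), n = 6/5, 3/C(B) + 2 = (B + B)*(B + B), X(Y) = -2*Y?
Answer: -27/5575040 ≈ -4.8430e-6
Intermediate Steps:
C(B) = 3/(-2 + 4*B²) (C(B) = 3/(-2 + (B + B)*(B + B)) = 3/(-2 + (2*B)*(2*B)) = 3/(-2 + 4*B²))
n = 6/5 (n = 6*(⅕) = 6/5 ≈ 1.2000)
E(x, K) = -5/9 (E(x, K) = 1/(6/5 - 3) = 1/(-9/5) = -5/9)
I(P) = 64*P (I(P) = -(-64)*P = 64*P)
C(66)/I(E(X(5), 7)) = (3/(2*(-1 + 2*66²)))/((64*(-5/9))) = (3/(2*(-1 + 2*4356)))/(-320/9) = (3/(2*(-1 + 8712)))*(-9/320) = ((3/2)/8711)*(-9/320) = ((3/2)*(1/8711))*(-9/320) = (3/17422)*(-9/320) = -27/5575040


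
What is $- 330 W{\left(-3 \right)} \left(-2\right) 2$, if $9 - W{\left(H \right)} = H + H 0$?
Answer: $15840$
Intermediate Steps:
$W{\left(H \right)} = 9 - H$ ($W{\left(H \right)} = 9 - \left(H + H 0\right) = 9 - \left(H + 0\right) = 9 - H$)
$- 330 W{\left(-3 \right)} \left(-2\right) 2 = - 330 \left(9 - -3\right) \left(-2\right) 2 = - 330 \left(9 + 3\right) \left(-2\right) 2 = - 330 \cdot 12 \left(-2\right) 2 = - 330 \left(\left(-24\right) 2\right) = \left(-330\right) \left(-48\right) = 15840$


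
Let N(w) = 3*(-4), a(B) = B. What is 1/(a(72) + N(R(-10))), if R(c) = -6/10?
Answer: 1/60 ≈ 0.016667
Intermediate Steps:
R(c) = -⅗ (R(c) = -6*⅒ = -⅗)
N(w) = -12
1/(a(72) + N(R(-10))) = 1/(72 - 12) = 1/60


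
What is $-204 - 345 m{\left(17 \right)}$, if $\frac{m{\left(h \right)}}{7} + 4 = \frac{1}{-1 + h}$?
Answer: $\frac{148881}{16} \approx 9305.1$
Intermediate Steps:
$m{\left(h \right)} = -28 + \frac{7}{-1 + h}$
$-204 - 345 m{\left(17 \right)} = -204 - 345 \frac{7 \left(5 - 68\right)}{-1 + 17} = -204 - 345 \frac{7 \left(5 - 68\right)}{16} = -204 - 345 \cdot 7 \cdot \frac{1}{16} \left(-63\right) = -204 - - \frac{152145}{16} = -204 + \frac{152145}{16} = \frac{148881}{16}$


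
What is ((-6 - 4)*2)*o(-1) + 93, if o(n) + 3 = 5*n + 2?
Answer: 213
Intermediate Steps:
o(n) = -1 + 5*n (o(n) = -3 + (5*n + 2) = -3 + (2 + 5*n) = -1 + 5*n)
((-6 - 4)*2)*o(-1) + 93 = ((-6 - 4)*2)*(-1 + 5*(-1)) + 93 = (-10*2)*(-1 - 5) + 93 = -20*(-6) + 93 = 120 + 93 = 213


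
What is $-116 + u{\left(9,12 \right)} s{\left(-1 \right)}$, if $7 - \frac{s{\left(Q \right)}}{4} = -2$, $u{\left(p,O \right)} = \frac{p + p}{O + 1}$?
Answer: $- \frac{860}{13} \approx -66.154$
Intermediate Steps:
$u{\left(p,O \right)} = \frac{2 p}{1 + O}$
$s{\left(Q \right)} = 36$ ($s{\left(Q \right)} = 28 - -8 = 28 + 8 = 36$)
$-116 + u{\left(9,12 \right)} s{\left(-1 \right)} = -116 + 2 \cdot 9 \frac{1}{1 + 12} \cdot 36 = -116 + 2 \cdot 9 \cdot \frac{1}{13} \cdot 36 = -116 + \frac{18}{13} \cdot 36 = -116 + \frac{648}{13} = - \frac{860}{13}$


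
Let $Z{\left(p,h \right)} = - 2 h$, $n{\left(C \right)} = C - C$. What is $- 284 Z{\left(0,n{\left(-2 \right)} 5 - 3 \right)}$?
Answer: $-1704$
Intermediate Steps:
$n{\left(C \right)} = 0$
$- 284 Z{\left(0,n{\left(-2 \right)} 5 - 3 \right)} = - 284 \left(- 2 \left(0 \cdot 5 - 3\right)\right) = - 284 \left(- 2 \left(0 - 3\right)\right) = - 284 \left(\left(-2\right) \left(-3\right)\right) = \left(-284\right) 6 = -1704$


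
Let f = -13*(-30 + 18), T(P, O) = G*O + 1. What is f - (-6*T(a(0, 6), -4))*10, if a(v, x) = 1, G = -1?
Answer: 456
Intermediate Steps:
T(P, O) = 1 - O (T(P, O) = -O + 1 = 1 - O)
f = 156 (f = -13*(-12) = 156)
f - (-6*T(a(0, 6), -4))*10 = 156 - (-6*(1 - 1*(-4)))*10 = 156 - (-6*(1 + 4))*10 = 156 - (-6*5)*10 = 156 - (-30)*10 = 156 - 1*(-300) = 156 + 300 = 456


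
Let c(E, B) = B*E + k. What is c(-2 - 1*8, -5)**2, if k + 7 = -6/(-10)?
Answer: 47524/25 ≈ 1901.0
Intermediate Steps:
k = -32/5 (k = -7 - 6/(-10) = -7 - 6*(-1/10) = -7 + 3/5 = -32/5 ≈ -6.4000)
c(E, B) = -32/5 + B*E (c(E, B) = B*E - 32/5 = -32/5 + B*E)
c(-2 - 1*8, -5)**2 = (-32/5 - 5*(-2 - 1*8))**2 = (-32/5 - 5*(-2 - 8))**2 = (-32/5 - 5*(-10))**2 = (-32/5 + 50)**2 = (218/5)**2 = 47524/25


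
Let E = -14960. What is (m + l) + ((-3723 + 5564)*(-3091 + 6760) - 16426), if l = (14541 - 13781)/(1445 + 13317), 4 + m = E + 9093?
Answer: 49691342872/7381 ≈ 6.7323e+6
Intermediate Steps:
m = -5871 (m = -4 + (-14960 + 9093) = -4 - 5867 = -5871)
l = 380/7381 (l = 760/14762 = 760*(1/14762) = 380/7381 ≈ 0.051484)
(m + l) + ((-3723 + 5564)*(-3091 + 6760) - 16426) = (-5871 + 380/7381) + ((-3723 + 5564)*(-3091 + 6760) - 16426) = -43333471/7381 + (1841*3669 - 16426) = -43333471/7381 + (6754629 - 16426) = -43333471/7381 + 6738203 = 49691342872/7381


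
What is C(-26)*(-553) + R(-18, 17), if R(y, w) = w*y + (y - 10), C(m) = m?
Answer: 14044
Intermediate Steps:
R(y, w) = -10 + y + w*y (R(y, w) = w*y + (-10 + y) = -10 + y + w*y)
C(-26)*(-553) + R(-18, 17) = -26*(-553) + (-10 - 18 + 17*(-18)) = 14378 + (-10 - 18 - 306) = 14378 - 334 = 14044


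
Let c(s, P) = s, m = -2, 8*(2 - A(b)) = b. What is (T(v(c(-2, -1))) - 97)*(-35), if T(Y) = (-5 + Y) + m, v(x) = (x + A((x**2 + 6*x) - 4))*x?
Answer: 3745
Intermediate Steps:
A(b) = 2 - b/8
v(x) = x*(5/2 - x**2/8 + x/4) (v(x) = (x + (2 - ((x**2 + 6*x) - 4)/8))*x = (x + (2 - (-4 + x**2 + 6*x)/8))*x = (x + (2 + (1/2 - 3*x/4 - x**2/8)))*x = (x + (5/2 - 3*x/4 - x**2/8))*x = (5/2 - x**2/8 + x/4)*x = x*(5/2 - x**2/8 + x/4))
T(Y) = -7 + Y (T(Y) = (-5 + Y) - 2 = -7 + Y)
(T(v(c(-2, -1))) - 97)*(-35) = ((-7 + (1/8)*(-2)*(20 - 1*(-2)**2 + 2*(-2))) - 97)*(-35) = ((-7 + (1/8)*(-2)*(20 - 1*4 - 4)) - 97)*(-35) = ((-7 + (1/8)*(-2)*(20 - 4 - 4)) - 97)*(-35) = ((-7 + (1/8)*(-2)*12) - 97)*(-35) = ((-7 - 3) - 97)*(-35) = (-10 - 97)*(-35) = -107*(-35) = 3745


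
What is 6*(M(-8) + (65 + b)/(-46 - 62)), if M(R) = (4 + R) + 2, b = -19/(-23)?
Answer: -3241/207 ≈ -15.657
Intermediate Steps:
b = 19/23 (b = -19*(-1/23) = 19/23 ≈ 0.82609)
M(R) = 6 + R
6*(M(-8) + (65 + b)/(-46 - 62)) = 6*((6 - 8) + (65 + 19/23)/(-46 - 62)) = 6*(-2 + (1514/23)/(-108)) = 6*(-2 + (1514/23)*(-1/108)) = 6*(-2 - 757/1242) = 6*(-3241/1242) = -3241/207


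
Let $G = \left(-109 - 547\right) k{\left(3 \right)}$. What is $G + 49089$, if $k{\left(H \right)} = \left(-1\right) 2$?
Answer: $50401$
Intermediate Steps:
$k{\left(H \right)} = -2$
$G = 1312$ ($G = \left(-109 - 547\right) \left(-2\right) = \left(-656\right) \left(-2\right) = 1312$)
$G + 49089 = 1312 + 49089 = 50401$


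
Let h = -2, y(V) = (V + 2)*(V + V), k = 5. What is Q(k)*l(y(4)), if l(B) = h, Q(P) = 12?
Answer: -24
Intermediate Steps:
y(V) = 2*V*(2 + V) (y(V) = (2 + V)*(2*V) = 2*V*(2 + V))
l(B) = -2
Q(k)*l(y(4)) = 12*(-2) = -24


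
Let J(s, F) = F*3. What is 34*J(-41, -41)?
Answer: -4182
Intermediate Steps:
J(s, F) = 3*F
34*J(-41, -41) = 34*(3*(-41)) = 34*(-123) = -4182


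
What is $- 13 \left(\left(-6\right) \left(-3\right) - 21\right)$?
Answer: $39$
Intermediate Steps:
$- 13 \left(\left(-6\right) \left(-3\right) - 21\right) = - 13 \left(18 - 21\right) = \left(-13\right) \left(-3\right) = 39$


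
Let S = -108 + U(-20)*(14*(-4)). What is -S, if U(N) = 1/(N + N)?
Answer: 533/5 ≈ 106.60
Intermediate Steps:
U(N) = 1/(2*N)
S = -533/5 (S = -108 + ((½)/(-20))*(14*(-4)) = -108 + ((½)*(-1/20))*(-56) = -108 - 1/40*(-56) = -108 + 7/5 = -533/5 ≈ -106.60)
-S = -1*(-533/5) = 533/5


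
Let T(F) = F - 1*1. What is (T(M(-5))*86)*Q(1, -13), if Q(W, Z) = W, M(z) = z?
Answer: -516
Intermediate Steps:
T(F) = -1 + F (T(F) = F - 1 = -1 + F)
(T(M(-5))*86)*Q(1, -13) = ((-1 - 5)*86)*1 = -6*86*1 = -516*1 = -516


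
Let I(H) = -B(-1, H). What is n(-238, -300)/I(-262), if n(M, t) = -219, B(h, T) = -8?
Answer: -219/8 ≈ -27.375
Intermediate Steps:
I(H) = 8 (I(H) = -1*(-8) = 8)
n(-238, -300)/I(-262) = -219/8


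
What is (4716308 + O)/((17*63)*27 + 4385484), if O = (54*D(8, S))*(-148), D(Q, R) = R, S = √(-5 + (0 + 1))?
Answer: 4716308/4414401 - 1776*I/490489 ≈ 1.0684 - 0.0036209*I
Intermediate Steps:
S = 2*I (S = √(-5 + 1) = √(-4) = 2*I ≈ 2.0*I)
O = -15984*I (O = (54*(2*I))*(-148) = (108*I)*(-148) = -15984*I ≈ -15984.0*I)
(4716308 + O)/((17*63)*27 + 4385484) = (4716308 - 15984*I)/((17*63)*27 + 4385484) = (4716308 - 15984*I)/(1071*27 + 4385484) = (4716308 - 15984*I)/(28917 + 4385484) = (4716308 - 15984*I)/4414401 = (4716308 - 15984*I)*(1/4414401) = 4716308/4414401 - 1776*I/490489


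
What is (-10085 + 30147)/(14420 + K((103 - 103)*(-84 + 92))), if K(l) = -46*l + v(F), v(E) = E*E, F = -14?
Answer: 1433/1044 ≈ 1.3726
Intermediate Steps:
v(E) = E²
K(l) = 196 - 46*l (K(l) = -46*l + (-14)² = -46*l + 196 = 196 - 46*l)
(-10085 + 30147)/(14420 + K((103 - 103)*(-84 + 92))) = (-10085 + 30147)/(14420 + (196 - 46*(103 - 103)*(-84 + 92))) = 20062/(14420 + (196 - 0*8)) = 20062/(14420 + (196 - 46*0)) = 20062/(14420 + (196 + 0)) = 20062/(14420 + 196) = 20062/14616 = 20062*(1/14616) = 1433/1044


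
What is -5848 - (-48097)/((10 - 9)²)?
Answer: 42249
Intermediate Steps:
-5848 - (-48097)/((10 - 9)²) = -5848 - (-48097)/(1²) = -5848 - (-48097)/1 = -5848 - (-48097) = -5848 - 1*(-48097) = -5848 + 48097 = 42249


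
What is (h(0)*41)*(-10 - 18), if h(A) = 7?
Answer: -8036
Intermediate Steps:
(h(0)*41)*(-10 - 18) = (7*41)*(-10 - 18) = 287*(-28) = -8036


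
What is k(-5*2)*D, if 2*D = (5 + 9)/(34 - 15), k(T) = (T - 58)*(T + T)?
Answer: 9520/19 ≈ 501.05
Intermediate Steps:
k(T) = 2*T*(-58 + T) (k(T) = (-58 + T)*(2*T) = 2*T*(-58 + T))
D = 7/19 (D = ((5 + 9)/(34 - 15))/2 = (14/19)/2 = (14*(1/19))/2 = (1/2)*(14/19) = 7/19 ≈ 0.36842)
k(-5*2)*D = (2*(-5*2)*(-58 - 5*2))*(7/19) = (2*(-10)*(-58 - 10))*(7/19) = (2*(-10)*(-68))*(7/19) = 1360*(7/19) = 9520/19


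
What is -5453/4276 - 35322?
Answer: -151042325/4276 ≈ -35323.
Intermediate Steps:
-5453/4276 - 35322 = -151042325/4276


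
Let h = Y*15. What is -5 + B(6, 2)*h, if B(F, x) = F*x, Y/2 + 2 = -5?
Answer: -2525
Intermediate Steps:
Y = -14 (Y = -4 + 2*(-5) = -4 - 10 = -14)
h = -210 (h = -14*15 = -210)
-5 + B(6, 2)*h = -5 + (6*2)*(-210) = -5 + 12*(-210) = -5 - 2520 = -2525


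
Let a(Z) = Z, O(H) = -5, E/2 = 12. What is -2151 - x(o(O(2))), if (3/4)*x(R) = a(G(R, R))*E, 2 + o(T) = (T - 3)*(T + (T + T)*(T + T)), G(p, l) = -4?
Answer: -2023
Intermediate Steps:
E = 24 (E = 2*12 = 24)
o(T) = -2 + (-3 + T)*(T + 4*T²) (o(T) = -2 + (T - 3)*(T + (T + T)*(T + T)) = -2 + (-3 + T)*(T + (2*T)*(2*T)) = -2 + (-3 + T)*(T + 4*T²))
x(R) = -128 (x(R) = 4*(-4*24)/3 = (4/3)*(-96) = -128)
-2151 - x(o(O(2))) = -2151 - 1*(-128) = -2151 + 128 = -2023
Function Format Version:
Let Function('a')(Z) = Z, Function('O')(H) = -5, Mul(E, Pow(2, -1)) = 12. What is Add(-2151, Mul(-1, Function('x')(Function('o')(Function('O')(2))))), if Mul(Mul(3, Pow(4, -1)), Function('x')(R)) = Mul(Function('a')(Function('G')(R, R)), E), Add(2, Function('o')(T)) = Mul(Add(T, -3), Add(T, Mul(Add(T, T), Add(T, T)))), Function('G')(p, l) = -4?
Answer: -2023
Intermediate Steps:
E = 24 (E = Mul(2, 12) = 24)
Function('o')(T) = Add(-2, Mul(Add(-3, T), Add(T, Mul(4, Pow(T, 2))))) (Function('o')(T) = Add(-2, Mul(Add(T, -3), Add(T, Mul(Add(T, T), Add(T, T))))) = Add(-2, Mul(Add(-3, T), Add(T, Mul(Mul(2, T), Mul(2, T))))) = Add(-2, Mul(Add(-3, T), Add(T, Mul(4, Pow(T, 2))))))
Function('x')(R) = -128 (Function('x')(R) = Mul(Rational(4, 3), Mul(-4, 24)) = Mul(Rational(4, 3), -96) = -128)
Add(-2151, Mul(-1, Function('x')(Function('o')(Function('O')(2))))) = Add(-2151, Mul(-1, -128)) = Add(-2151, 128) = -2023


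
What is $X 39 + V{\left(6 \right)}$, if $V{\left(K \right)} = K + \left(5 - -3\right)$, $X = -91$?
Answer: $-3535$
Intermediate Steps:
$V{\left(K \right)} = 8 + K$ ($V{\left(K \right)} = K + \left(5 + 3\right) = K + 8 = 8 + K$)
$X 39 + V{\left(6 \right)} = \left(-91\right) 39 + \left(8 + 6\right) = -3549 + 14 = -3535$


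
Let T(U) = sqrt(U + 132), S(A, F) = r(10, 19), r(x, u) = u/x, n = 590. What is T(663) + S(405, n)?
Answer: 19/10 + sqrt(795) ≈ 30.096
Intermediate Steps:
S(A, F) = 19/10
T(U) = sqrt(132 + U)
T(663) + S(405, n) = sqrt(132 + 663) + 19/10 = sqrt(795) + 19/10 = 19/10 + sqrt(795)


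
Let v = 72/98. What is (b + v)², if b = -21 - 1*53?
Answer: 12888100/2401 ≈ 5367.8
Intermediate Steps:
b = -74 (b = -21 - 53 = -74)
v = 36/49 (v = 72*(1/98) = 36/49 ≈ 0.73469)
(b + v)² = (-74 + 36/49)² = (-3590/49)² = 12888100/2401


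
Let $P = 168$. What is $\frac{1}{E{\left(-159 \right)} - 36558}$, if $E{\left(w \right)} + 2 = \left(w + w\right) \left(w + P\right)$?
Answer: $- \frac{1}{39422} \approx -2.5367 \cdot 10^{-5}$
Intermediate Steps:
$E{\left(w \right)} = -2 + 2 w \left(168 + w\right)$ ($E{\left(w \right)} = -2 + \left(w + w\right) \left(w + 168\right) = -2 + 2 w \left(168 + w\right)$)
$\frac{1}{E{\left(-159 \right)} - 36558} = \frac{1}{\left(-2 + 2 \left(-159\right)^{2} + 336 \left(-159\right)\right) - 36558} = \frac{1}{\left(-2 + 2 \cdot 25281 - 53424\right) - 36558} = \frac{1}{\left(-2 + 50562 - 53424\right) - 36558} = \frac{1}{-2864 - 36558} = \frac{1}{-39422} = - \frac{1}{39422}$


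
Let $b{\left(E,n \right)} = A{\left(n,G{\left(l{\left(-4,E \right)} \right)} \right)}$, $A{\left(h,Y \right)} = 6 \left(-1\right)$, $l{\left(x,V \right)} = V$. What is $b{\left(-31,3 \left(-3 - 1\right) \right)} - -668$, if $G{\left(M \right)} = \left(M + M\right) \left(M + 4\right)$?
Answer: $662$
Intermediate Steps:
$G{\left(M \right)} = 2 M \left(4 + M\right)$
$A{\left(h,Y \right)} = -6$
$b{\left(E,n \right)} = -6$
$b{\left(-31,3 \left(-3 - 1\right) \right)} - -668 = -6 - -668 = -6 + 668 = 662$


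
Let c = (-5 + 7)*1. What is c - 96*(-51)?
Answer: 4898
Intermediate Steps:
c = 2 (c = 2*1 = 2)
c - 96*(-51) = 2 - 96*(-51) = 2 + 4896 = 4898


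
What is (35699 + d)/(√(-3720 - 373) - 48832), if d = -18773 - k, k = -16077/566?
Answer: -234300648288/674832833711 - 9596193*I*√4093/1349665667422 ≈ -0.3472 - 0.00045488*I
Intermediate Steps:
k = -16077/566 (k = -16077*1/566 = -16077/566 ≈ -28.405)
d = -10609441/566 (d = -18773 - 1*(-16077/566) = -18773 + 16077/566 = -10609441/566 ≈ -18745.)
(35699 + d)/(√(-3720 - 373) - 48832) = (35699 - 10609441/566)/(√(-3720 - 373) - 48832) = 9596193/(566*(√(-4093) - 48832)) = 9596193/(566*(I*√4093 - 48832)) = 9596193/(566*(-48832 + I*√4093))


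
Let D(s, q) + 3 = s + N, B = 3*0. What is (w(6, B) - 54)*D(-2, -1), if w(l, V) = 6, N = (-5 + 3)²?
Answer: 48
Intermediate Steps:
B = 0
N = 4 (N = (-2)² = 4)
D(s, q) = 1 + s (D(s, q) = -3 + (s + 4) = -3 + (4 + s) = 1 + s)
(w(6, B) - 54)*D(-2, -1) = (6 - 54)*(1 - 2) = -48*(-1) = 48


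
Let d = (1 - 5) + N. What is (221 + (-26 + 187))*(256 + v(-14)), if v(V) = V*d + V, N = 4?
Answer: 92444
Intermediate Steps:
d = 0 (d = (1 - 5) + 4 = -4 + 4 = 0)
v(V) = V (v(V) = V*0 + V = 0 + V = V)
(221 + (-26 + 187))*(256 + v(-14)) = (221 + (-26 + 187))*(256 - 14) = (221 + 161)*242 = 382*242 = 92444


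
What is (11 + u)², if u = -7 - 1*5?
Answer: 1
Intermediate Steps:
u = -12 (u = -7 - 5 = -12)
(11 + u)² = (11 - 12)² = (-1)² = 1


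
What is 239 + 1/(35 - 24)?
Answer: 2630/11 ≈ 239.09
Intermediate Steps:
239 + 1/(35 - 24) = 239 + 1/11 = 2630/11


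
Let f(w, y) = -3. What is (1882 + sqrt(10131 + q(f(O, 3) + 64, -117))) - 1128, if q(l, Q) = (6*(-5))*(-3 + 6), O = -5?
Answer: 754 + sqrt(10041) ≈ 854.21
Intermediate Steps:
q(l, Q) = -90 (q(l, Q) = -30*3 = -90)
(1882 + sqrt(10131 + q(f(O, 3) + 64, -117))) - 1128 = (1882 + sqrt(10131 - 90)) - 1128 = (1882 + sqrt(10041)) - 1128 = 754 + sqrt(10041)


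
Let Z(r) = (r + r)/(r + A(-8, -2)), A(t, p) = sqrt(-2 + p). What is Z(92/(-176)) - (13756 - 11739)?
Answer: -16685583/8273 + 4048*I/8273 ≈ -2016.9 + 0.4893*I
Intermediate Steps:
Z(r) = 2*r/(r + 2*I) (Z(r) = (r + r)/(r + sqrt(-2 - 2)) = (2*r)/(r + sqrt(-4)) = (2*r)/(r + 2*I) = 2*r/(r + 2*I))
Z(92/(-176)) - (13756 - 11739) = 2*(92/(-176))/(92/(-176) + 2*I) - (13756 - 11739) = 2*(92*(-1/176))/(92*(-1/176) + 2*I) - 1*2017 = 2*(-23/44)/(-23/44 + 2*I) - 2017 = 2*(-23/44)*(1936*(-23/44 - 2*I)/8273) - 2017 = (1058/8273 + 4048*I/8273) - 2017 = -16685583/8273 + 4048*I/8273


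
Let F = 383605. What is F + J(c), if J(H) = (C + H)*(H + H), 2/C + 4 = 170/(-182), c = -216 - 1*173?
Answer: 308266499/449 ≈ 6.8656e+5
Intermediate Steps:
c = -389 (c = -216 - 173 = -389)
C = -182/449 (C = 2/(-4 + 170/(-182)) = 2/(-4 + 170*(-1/182)) = 2/(-4 - 85/91) = 2/(-449/91) = 2*(-91/449) = -182/449 ≈ -0.40534)
J(H) = 2*H*(-182/449 + H) (J(H) = (-182/449 + H)*(H + H) = (-182/449 + H)*(2*H) = 2*H*(-182/449 + H))
F + J(c) = 383605 + (2/449)*(-389)*(-182 + 449*(-389)) = 383605 + (2/449)*(-389)*(-182 - 174661) = 383605 + (2/449)*(-389)*(-174843) = 383605 + 136027854/449 = 308266499/449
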